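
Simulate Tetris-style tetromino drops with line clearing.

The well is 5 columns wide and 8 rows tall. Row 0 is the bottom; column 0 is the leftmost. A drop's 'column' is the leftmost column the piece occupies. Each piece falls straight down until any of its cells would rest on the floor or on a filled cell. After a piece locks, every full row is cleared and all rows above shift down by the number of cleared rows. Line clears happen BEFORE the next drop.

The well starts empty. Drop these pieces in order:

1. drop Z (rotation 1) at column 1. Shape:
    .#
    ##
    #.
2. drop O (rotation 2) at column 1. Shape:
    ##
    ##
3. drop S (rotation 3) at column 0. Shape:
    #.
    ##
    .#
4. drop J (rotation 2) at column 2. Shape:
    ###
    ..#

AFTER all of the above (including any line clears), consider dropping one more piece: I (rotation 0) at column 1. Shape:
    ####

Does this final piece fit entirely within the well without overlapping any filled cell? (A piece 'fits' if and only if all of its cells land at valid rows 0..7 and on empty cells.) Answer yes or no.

Answer: yes

Derivation:
Drop 1: Z rot1 at col 1 lands with bottom-row=0; cleared 0 line(s) (total 0); column heights now [0 2 3 0 0], max=3
Drop 2: O rot2 at col 1 lands with bottom-row=3; cleared 0 line(s) (total 0); column heights now [0 5 5 0 0], max=5
Drop 3: S rot3 at col 0 lands with bottom-row=5; cleared 0 line(s) (total 0); column heights now [8 7 5 0 0], max=8
Drop 4: J rot2 at col 2 lands with bottom-row=4; cleared 0 line(s) (total 0); column heights now [8 7 6 6 6], max=8
Test piece I rot0 at col 1 (width 4): heights before test = [8 7 6 6 6]; fits = True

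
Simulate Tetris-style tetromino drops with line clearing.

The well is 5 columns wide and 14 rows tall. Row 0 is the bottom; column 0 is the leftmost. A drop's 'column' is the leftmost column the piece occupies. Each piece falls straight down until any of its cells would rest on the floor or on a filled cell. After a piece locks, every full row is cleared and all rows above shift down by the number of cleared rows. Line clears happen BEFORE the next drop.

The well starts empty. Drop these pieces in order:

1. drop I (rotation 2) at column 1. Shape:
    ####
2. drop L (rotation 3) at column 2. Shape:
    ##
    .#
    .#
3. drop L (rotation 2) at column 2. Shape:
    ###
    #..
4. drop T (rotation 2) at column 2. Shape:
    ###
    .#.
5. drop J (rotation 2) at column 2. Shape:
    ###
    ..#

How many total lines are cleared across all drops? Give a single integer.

Answer: 0

Derivation:
Drop 1: I rot2 at col 1 lands with bottom-row=0; cleared 0 line(s) (total 0); column heights now [0 1 1 1 1], max=1
Drop 2: L rot3 at col 2 lands with bottom-row=1; cleared 0 line(s) (total 0); column heights now [0 1 4 4 1], max=4
Drop 3: L rot2 at col 2 lands with bottom-row=4; cleared 0 line(s) (total 0); column heights now [0 1 6 6 6], max=6
Drop 4: T rot2 at col 2 lands with bottom-row=6; cleared 0 line(s) (total 0); column heights now [0 1 8 8 8], max=8
Drop 5: J rot2 at col 2 lands with bottom-row=8; cleared 0 line(s) (total 0); column heights now [0 1 10 10 10], max=10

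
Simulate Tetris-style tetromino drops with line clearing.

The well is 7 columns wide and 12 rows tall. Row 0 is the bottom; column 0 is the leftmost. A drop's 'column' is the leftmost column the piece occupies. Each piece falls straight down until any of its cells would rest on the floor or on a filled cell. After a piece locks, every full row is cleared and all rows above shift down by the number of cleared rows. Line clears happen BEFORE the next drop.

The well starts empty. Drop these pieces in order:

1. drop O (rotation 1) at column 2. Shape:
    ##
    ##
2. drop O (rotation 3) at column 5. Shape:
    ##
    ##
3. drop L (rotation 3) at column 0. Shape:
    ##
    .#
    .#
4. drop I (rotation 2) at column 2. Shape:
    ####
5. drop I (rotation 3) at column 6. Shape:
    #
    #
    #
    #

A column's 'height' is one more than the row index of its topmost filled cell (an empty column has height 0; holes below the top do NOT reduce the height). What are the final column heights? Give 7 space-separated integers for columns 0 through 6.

Drop 1: O rot1 at col 2 lands with bottom-row=0; cleared 0 line(s) (total 0); column heights now [0 0 2 2 0 0 0], max=2
Drop 2: O rot3 at col 5 lands with bottom-row=0; cleared 0 line(s) (total 0); column heights now [0 0 2 2 0 2 2], max=2
Drop 3: L rot3 at col 0 lands with bottom-row=0; cleared 0 line(s) (total 0); column heights now [3 3 2 2 0 2 2], max=3
Drop 4: I rot2 at col 2 lands with bottom-row=2; cleared 0 line(s) (total 0); column heights now [3 3 3 3 3 3 2], max=3
Drop 5: I rot3 at col 6 lands with bottom-row=2; cleared 1 line(s) (total 1); column heights now [0 2 2 2 0 2 5], max=5

Answer: 0 2 2 2 0 2 5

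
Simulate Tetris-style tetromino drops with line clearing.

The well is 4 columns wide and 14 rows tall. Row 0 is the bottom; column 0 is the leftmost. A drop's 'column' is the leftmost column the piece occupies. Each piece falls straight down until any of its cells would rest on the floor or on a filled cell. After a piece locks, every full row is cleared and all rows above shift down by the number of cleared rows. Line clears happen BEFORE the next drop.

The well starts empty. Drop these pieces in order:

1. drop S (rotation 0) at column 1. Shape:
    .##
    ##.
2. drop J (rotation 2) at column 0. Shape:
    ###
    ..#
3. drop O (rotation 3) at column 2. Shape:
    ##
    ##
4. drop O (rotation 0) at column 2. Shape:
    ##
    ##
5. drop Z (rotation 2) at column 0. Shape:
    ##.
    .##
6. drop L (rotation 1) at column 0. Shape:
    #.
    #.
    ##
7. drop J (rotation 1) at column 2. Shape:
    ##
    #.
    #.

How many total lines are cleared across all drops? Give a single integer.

Answer: 0

Derivation:
Drop 1: S rot0 at col 1 lands with bottom-row=0; cleared 0 line(s) (total 0); column heights now [0 1 2 2], max=2
Drop 2: J rot2 at col 0 lands with bottom-row=2; cleared 0 line(s) (total 0); column heights now [4 4 4 2], max=4
Drop 3: O rot3 at col 2 lands with bottom-row=4; cleared 0 line(s) (total 0); column heights now [4 4 6 6], max=6
Drop 4: O rot0 at col 2 lands with bottom-row=6; cleared 0 line(s) (total 0); column heights now [4 4 8 8], max=8
Drop 5: Z rot2 at col 0 lands with bottom-row=8; cleared 0 line(s) (total 0); column heights now [10 10 9 8], max=10
Drop 6: L rot1 at col 0 lands with bottom-row=10; cleared 0 line(s) (total 0); column heights now [13 11 9 8], max=13
Drop 7: J rot1 at col 2 lands with bottom-row=9; cleared 0 line(s) (total 0); column heights now [13 11 12 12], max=13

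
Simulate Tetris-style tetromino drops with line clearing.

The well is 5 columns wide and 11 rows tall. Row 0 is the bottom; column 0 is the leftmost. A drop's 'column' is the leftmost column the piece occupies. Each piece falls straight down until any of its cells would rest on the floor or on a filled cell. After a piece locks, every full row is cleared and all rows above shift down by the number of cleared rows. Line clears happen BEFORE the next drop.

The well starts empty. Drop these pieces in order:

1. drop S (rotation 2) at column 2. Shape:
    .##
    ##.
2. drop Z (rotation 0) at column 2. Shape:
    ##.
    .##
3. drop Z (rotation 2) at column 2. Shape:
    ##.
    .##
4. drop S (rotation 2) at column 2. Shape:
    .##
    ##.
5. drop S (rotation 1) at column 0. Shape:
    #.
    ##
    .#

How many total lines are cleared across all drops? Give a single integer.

Drop 1: S rot2 at col 2 lands with bottom-row=0; cleared 0 line(s) (total 0); column heights now [0 0 1 2 2], max=2
Drop 2: Z rot0 at col 2 lands with bottom-row=2; cleared 0 line(s) (total 0); column heights now [0 0 4 4 3], max=4
Drop 3: Z rot2 at col 2 lands with bottom-row=4; cleared 0 line(s) (total 0); column heights now [0 0 6 6 5], max=6
Drop 4: S rot2 at col 2 lands with bottom-row=6; cleared 0 line(s) (total 0); column heights now [0 0 7 8 8], max=8
Drop 5: S rot1 at col 0 lands with bottom-row=0; cleared 0 line(s) (total 0); column heights now [3 2 7 8 8], max=8

Answer: 0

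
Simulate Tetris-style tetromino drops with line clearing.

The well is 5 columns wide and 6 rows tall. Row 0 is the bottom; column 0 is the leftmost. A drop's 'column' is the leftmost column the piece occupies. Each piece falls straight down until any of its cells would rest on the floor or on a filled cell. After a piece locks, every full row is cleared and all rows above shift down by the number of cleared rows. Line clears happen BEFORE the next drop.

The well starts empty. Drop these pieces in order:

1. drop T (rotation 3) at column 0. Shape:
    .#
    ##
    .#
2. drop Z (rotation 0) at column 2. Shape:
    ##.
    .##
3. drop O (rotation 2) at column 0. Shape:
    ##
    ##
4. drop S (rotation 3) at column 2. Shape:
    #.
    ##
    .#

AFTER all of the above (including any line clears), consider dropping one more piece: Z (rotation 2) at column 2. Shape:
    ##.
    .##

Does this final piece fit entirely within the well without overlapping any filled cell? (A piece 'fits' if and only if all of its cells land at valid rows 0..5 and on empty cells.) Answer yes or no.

Answer: yes

Derivation:
Drop 1: T rot3 at col 0 lands with bottom-row=0; cleared 0 line(s) (total 0); column heights now [2 3 0 0 0], max=3
Drop 2: Z rot0 at col 2 lands with bottom-row=0; cleared 0 line(s) (total 0); column heights now [2 3 2 2 1], max=3
Drop 3: O rot2 at col 0 lands with bottom-row=3; cleared 0 line(s) (total 0); column heights now [5 5 2 2 1], max=5
Drop 4: S rot3 at col 2 lands with bottom-row=2; cleared 0 line(s) (total 0); column heights now [5 5 5 4 1], max=5
Test piece Z rot2 at col 2 (width 3): heights before test = [5 5 5 4 1]; fits = True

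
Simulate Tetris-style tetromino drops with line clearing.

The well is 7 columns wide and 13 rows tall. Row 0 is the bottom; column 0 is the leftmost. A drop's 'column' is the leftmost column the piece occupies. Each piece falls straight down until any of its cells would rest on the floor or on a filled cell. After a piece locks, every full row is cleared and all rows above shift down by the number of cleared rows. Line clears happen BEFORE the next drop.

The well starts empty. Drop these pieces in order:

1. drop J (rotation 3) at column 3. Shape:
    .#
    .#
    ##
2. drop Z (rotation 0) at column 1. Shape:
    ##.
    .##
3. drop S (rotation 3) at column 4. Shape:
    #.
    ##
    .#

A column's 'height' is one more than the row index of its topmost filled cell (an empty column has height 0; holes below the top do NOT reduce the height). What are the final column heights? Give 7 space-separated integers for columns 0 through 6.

Answer: 0 3 3 2 5 4 0

Derivation:
Drop 1: J rot3 at col 3 lands with bottom-row=0; cleared 0 line(s) (total 0); column heights now [0 0 0 1 3 0 0], max=3
Drop 2: Z rot0 at col 1 lands with bottom-row=1; cleared 0 line(s) (total 0); column heights now [0 3 3 2 3 0 0], max=3
Drop 3: S rot3 at col 4 lands with bottom-row=2; cleared 0 line(s) (total 0); column heights now [0 3 3 2 5 4 0], max=5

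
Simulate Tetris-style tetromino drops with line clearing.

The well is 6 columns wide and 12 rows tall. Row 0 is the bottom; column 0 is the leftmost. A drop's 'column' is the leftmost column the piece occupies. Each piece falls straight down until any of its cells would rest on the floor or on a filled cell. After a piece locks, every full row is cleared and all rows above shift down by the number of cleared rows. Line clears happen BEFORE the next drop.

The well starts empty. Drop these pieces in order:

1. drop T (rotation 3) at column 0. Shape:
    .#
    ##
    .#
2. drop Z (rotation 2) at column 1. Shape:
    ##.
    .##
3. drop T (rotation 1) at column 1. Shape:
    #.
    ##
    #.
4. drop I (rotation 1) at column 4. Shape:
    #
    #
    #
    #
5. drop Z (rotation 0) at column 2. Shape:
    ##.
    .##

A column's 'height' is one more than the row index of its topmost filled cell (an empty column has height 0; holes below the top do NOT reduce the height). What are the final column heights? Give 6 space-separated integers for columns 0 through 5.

Drop 1: T rot3 at col 0 lands with bottom-row=0; cleared 0 line(s) (total 0); column heights now [2 3 0 0 0 0], max=3
Drop 2: Z rot2 at col 1 lands with bottom-row=2; cleared 0 line(s) (total 0); column heights now [2 4 4 3 0 0], max=4
Drop 3: T rot1 at col 1 lands with bottom-row=4; cleared 0 line(s) (total 0); column heights now [2 7 6 3 0 0], max=7
Drop 4: I rot1 at col 4 lands with bottom-row=0; cleared 0 line(s) (total 0); column heights now [2 7 6 3 4 0], max=7
Drop 5: Z rot0 at col 2 lands with bottom-row=5; cleared 0 line(s) (total 0); column heights now [2 7 7 7 6 0], max=7

Answer: 2 7 7 7 6 0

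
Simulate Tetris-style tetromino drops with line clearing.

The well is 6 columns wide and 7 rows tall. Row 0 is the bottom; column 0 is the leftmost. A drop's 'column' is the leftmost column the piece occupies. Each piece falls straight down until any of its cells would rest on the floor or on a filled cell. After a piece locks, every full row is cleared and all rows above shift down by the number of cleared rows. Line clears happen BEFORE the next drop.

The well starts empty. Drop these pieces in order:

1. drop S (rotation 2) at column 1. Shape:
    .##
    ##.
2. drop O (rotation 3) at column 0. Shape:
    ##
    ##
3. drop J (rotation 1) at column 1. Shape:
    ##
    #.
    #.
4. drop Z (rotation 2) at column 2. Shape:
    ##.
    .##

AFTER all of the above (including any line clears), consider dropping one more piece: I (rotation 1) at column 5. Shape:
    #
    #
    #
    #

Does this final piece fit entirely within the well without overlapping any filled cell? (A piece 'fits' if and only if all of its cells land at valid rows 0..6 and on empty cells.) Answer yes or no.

Drop 1: S rot2 at col 1 lands with bottom-row=0; cleared 0 line(s) (total 0); column heights now [0 1 2 2 0 0], max=2
Drop 2: O rot3 at col 0 lands with bottom-row=1; cleared 0 line(s) (total 0); column heights now [3 3 2 2 0 0], max=3
Drop 3: J rot1 at col 1 lands with bottom-row=3; cleared 0 line(s) (total 0); column heights now [3 6 6 2 0 0], max=6
Drop 4: Z rot2 at col 2 lands with bottom-row=5; cleared 0 line(s) (total 0); column heights now [3 6 7 7 6 0], max=7
Test piece I rot1 at col 5 (width 1): heights before test = [3 6 7 7 6 0]; fits = True

Answer: yes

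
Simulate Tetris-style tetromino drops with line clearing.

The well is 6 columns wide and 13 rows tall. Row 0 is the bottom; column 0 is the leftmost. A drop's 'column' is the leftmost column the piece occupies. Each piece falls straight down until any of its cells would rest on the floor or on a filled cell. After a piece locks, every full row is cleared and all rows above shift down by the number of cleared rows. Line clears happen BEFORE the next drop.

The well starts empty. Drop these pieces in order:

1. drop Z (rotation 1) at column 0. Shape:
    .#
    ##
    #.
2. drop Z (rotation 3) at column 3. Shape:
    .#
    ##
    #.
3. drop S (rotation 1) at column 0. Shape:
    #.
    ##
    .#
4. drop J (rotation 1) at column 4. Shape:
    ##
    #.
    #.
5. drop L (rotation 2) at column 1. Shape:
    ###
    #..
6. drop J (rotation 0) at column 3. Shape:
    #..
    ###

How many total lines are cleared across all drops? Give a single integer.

Answer: 0

Derivation:
Drop 1: Z rot1 at col 0 lands with bottom-row=0; cleared 0 line(s) (total 0); column heights now [2 3 0 0 0 0], max=3
Drop 2: Z rot3 at col 3 lands with bottom-row=0; cleared 0 line(s) (total 0); column heights now [2 3 0 2 3 0], max=3
Drop 3: S rot1 at col 0 lands with bottom-row=3; cleared 0 line(s) (total 0); column heights now [6 5 0 2 3 0], max=6
Drop 4: J rot1 at col 4 lands with bottom-row=3; cleared 0 line(s) (total 0); column heights now [6 5 0 2 6 6], max=6
Drop 5: L rot2 at col 1 lands with bottom-row=5; cleared 0 line(s) (total 0); column heights now [6 7 7 7 6 6], max=7
Drop 6: J rot0 at col 3 lands with bottom-row=7; cleared 0 line(s) (total 0); column heights now [6 7 7 9 8 8], max=9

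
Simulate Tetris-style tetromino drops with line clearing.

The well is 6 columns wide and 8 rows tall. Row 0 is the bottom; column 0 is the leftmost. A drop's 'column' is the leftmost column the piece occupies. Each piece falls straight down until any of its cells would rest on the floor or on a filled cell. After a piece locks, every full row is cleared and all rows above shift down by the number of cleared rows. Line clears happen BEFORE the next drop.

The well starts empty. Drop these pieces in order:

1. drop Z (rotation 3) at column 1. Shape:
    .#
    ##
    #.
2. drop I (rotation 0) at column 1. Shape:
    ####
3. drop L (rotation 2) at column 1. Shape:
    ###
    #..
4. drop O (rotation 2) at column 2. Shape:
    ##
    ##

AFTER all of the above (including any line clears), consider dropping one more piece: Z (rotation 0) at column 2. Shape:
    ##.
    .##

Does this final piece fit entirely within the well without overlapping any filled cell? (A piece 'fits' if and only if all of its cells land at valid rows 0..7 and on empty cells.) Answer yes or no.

Drop 1: Z rot3 at col 1 lands with bottom-row=0; cleared 0 line(s) (total 0); column heights now [0 2 3 0 0 0], max=3
Drop 2: I rot0 at col 1 lands with bottom-row=3; cleared 0 line(s) (total 0); column heights now [0 4 4 4 4 0], max=4
Drop 3: L rot2 at col 1 lands with bottom-row=4; cleared 0 line(s) (total 0); column heights now [0 6 6 6 4 0], max=6
Drop 4: O rot2 at col 2 lands with bottom-row=6; cleared 0 line(s) (total 0); column heights now [0 6 8 8 4 0], max=8
Test piece Z rot0 at col 2 (width 3): heights before test = [0 6 8 8 4 0]; fits = False

Answer: no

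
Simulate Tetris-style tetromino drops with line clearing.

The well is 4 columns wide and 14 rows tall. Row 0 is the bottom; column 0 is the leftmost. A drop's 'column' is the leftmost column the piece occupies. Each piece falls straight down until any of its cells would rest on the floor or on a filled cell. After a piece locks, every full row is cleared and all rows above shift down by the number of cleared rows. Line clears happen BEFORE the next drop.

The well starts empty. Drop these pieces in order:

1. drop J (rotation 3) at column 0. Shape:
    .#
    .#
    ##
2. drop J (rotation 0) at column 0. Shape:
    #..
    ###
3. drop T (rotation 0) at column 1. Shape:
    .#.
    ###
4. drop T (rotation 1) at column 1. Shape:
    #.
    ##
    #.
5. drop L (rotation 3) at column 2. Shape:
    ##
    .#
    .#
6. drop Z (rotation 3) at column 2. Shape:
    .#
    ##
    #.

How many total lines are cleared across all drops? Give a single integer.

Drop 1: J rot3 at col 0 lands with bottom-row=0; cleared 0 line(s) (total 0); column heights now [1 3 0 0], max=3
Drop 2: J rot0 at col 0 lands with bottom-row=3; cleared 0 line(s) (total 0); column heights now [5 4 4 0], max=5
Drop 3: T rot0 at col 1 lands with bottom-row=4; cleared 1 line(s) (total 1); column heights now [4 4 5 0], max=5
Drop 4: T rot1 at col 1 lands with bottom-row=4; cleared 0 line(s) (total 1); column heights now [4 7 6 0], max=7
Drop 5: L rot3 at col 2 lands with bottom-row=4; cleared 0 line(s) (total 1); column heights now [4 7 7 7], max=7
Drop 6: Z rot3 at col 2 lands with bottom-row=7; cleared 0 line(s) (total 1); column heights now [4 7 9 10], max=10

Answer: 1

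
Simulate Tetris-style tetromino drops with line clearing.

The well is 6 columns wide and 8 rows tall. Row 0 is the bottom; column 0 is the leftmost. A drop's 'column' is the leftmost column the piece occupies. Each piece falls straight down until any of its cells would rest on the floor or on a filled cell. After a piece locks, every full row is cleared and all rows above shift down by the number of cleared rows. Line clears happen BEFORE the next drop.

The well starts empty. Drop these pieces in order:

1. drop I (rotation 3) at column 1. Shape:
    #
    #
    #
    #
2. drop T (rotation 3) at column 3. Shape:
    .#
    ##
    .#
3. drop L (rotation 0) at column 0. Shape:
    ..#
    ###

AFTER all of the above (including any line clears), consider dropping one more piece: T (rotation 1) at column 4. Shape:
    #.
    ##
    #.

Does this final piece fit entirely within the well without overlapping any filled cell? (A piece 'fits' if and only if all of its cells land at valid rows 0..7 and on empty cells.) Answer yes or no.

Drop 1: I rot3 at col 1 lands with bottom-row=0; cleared 0 line(s) (total 0); column heights now [0 4 0 0 0 0], max=4
Drop 2: T rot3 at col 3 lands with bottom-row=0; cleared 0 line(s) (total 0); column heights now [0 4 0 2 3 0], max=4
Drop 3: L rot0 at col 0 lands with bottom-row=4; cleared 0 line(s) (total 0); column heights now [5 5 6 2 3 0], max=6
Test piece T rot1 at col 4 (width 2): heights before test = [5 5 6 2 3 0]; fits = True

Answer: yes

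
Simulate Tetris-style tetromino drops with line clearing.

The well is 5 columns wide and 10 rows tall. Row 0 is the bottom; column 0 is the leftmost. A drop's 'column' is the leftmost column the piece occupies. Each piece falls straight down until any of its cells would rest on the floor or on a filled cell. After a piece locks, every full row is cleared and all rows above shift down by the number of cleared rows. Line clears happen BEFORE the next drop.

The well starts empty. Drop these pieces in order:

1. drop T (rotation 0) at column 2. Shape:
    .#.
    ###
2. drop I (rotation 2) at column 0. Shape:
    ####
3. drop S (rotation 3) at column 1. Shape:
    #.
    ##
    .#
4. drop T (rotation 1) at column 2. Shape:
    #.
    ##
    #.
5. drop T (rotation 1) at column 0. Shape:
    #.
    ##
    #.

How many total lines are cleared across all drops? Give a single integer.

Drop 1: T rot0 at col 2 lands with bottom-row=0; cleared 0 line(s) (total 0); column heights now [0 0 1 2 1], max=2
Drop 2: I rot2 at col 0 lands with bottom-row=2; cleared 0 line(s) (total 0); column heights now [3 3 3 3 1], max=3
Drop 3: S rot3 at col 1 lands with bottom-row=3; cleared 0 line(s) (total 0); column heights now [3 6 5 3 1], max=6
Drop 4: T rot1 at col 2 lands with bottom-row=5; cleared 0 line(s) (total 0); column heights now [3 6 8 7 1], max=8
Drop 5: T rot1 at col 0 lands with bottom-row=5; cleared 0 line(s) (total 0); column heights now [8 7 8 7 1], max=8

Answer: 0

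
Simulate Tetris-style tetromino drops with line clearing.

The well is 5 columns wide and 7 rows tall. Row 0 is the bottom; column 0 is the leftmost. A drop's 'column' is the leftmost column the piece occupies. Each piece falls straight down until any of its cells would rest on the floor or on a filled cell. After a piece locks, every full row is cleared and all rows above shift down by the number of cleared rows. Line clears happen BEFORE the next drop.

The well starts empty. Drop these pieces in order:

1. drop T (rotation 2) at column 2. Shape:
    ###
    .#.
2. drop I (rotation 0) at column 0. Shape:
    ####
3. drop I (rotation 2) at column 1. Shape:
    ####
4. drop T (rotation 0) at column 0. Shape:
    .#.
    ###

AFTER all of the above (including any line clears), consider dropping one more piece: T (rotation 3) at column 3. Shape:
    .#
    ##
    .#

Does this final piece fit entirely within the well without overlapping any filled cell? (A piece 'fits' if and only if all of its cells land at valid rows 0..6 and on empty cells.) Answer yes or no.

Answer: yes

Derivation:
Drop 1: T rot2 at col 2 lands with bottom-row=0; cleared 0 line(s) (total 0); column heights now [0 0 2 2 2], max=2
Drop 2: I rot0 at col 0 lands with bottom-row=2; cleared 0 line(s) (total 0); column heights now [3 3 3 3 2], max=3
Drop 3: I rot2 at col 1 lands with bottom-row=3; cleared 0 line(s) (total 0); column heights now [3 4 4 4 4], max=4
Drop 4: T rot0 at col 0 lands with bottom-row=4; cleared 0 line(s) (total 0); column heights now [5 6 5 4 4], max=6
Test piece T rot3 at col 3 (width 2): heights before test = [5 6 5 4 4]; fits = True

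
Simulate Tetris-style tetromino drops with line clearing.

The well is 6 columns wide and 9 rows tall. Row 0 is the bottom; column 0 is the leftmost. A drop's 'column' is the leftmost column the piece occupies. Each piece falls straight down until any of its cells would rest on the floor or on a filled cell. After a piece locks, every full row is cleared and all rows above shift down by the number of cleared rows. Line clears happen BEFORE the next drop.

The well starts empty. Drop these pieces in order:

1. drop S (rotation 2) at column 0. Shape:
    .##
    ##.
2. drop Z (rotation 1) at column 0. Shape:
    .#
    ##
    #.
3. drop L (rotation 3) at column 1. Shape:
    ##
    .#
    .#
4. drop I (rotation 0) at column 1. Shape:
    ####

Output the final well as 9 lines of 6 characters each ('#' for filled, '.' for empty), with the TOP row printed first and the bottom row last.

Answer: ......
......
......
.####.
.##...
.##...
###...
###...
##....

Derivation:
Drop 1: S rot2 at col 0 lands with bottom-row=0; cleared 0 line(s) (total 0); column heights now [1 2 2 0 0 0], max=2
Drop 2: Z rot1 at col 0 lands with bottom-row=1; cleared 0 line(s) (total 0); column heights now [3 4 2 0 0 0], max=4
Drop 3: L rot3 at col 1 lands with bottom-row=2; cleared 0 line(s) (total 0); column heights now [3 5 5 0 0 0], max=5
Drop 4: I rot0 at col 1 lands with bottom-row=5; cleared 0 line(s) (total 0); column heights now [3 6 6 6 6 0], max=6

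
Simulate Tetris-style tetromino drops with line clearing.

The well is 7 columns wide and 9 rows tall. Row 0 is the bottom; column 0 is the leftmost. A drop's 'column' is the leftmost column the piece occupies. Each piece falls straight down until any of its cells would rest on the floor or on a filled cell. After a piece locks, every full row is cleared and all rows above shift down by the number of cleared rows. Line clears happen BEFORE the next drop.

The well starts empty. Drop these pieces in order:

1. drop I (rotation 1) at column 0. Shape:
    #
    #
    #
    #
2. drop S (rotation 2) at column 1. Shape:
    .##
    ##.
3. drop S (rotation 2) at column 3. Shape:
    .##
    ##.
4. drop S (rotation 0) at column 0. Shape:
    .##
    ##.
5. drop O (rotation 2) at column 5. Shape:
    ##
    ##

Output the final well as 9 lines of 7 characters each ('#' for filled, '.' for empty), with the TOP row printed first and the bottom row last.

Answer: .......
.......
.......
.##..##
##...##
#...##.
#..##..
#.##...
###....

Derivation:
Drop 1: I rot1 at col 0 lands with bottom-row=0; cleared 0 line(s) (total 0); column heights now [4 0 0 0 0 0 0], max=4
Drop 2: S rot2 at col 1 lands with bottom-row=0; cleared 0 line(s) (total 0); column heights now [4 1 2 2 0 0 0], max=4
Drop 3: S rot2 at col 3 lands with bottom-row=2; cleared 0 line(s) (total 0); column heights now [4 1 2 3 4 4 0], max=4
Drop 4: S rot0 at col 0 lands with bottom-row=4; cleared 0 line(s) (total 0); column heights now [5 6 6 3 4 4 0], max=6
Drop 5: O rot2 at col 5 lands with bottom-row=4; cleared 0 line(s) (total 0); column heights now [5 6 6 3 4 6 6], max=6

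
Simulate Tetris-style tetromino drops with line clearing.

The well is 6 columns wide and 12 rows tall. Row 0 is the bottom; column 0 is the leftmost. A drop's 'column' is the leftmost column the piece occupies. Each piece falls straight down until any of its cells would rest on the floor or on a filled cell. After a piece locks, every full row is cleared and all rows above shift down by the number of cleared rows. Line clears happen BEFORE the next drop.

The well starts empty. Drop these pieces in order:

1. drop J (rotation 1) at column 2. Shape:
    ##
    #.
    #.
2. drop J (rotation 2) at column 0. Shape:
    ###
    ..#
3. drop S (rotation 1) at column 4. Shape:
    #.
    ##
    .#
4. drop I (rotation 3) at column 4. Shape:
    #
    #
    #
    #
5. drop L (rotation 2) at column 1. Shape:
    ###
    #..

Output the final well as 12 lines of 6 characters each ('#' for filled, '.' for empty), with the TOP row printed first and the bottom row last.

Drop 1: J rot1 at col 2 lands with bottom-row=0; cleared 0 line(s) (total 0); column heights now [0 0 3 3 0 0], max=3
Drop 2: J rot2 at col 0 lands with bottom-row=3; cleared 0 line(s) (total 0); column heights now [5 5 5 3 0 0], max=5
Drop 3: S rot1 at col 4 lands with bottom-row=0; cleared 0 line(s) (total 0); column heights now [5 5 5 3 3 2], max=5
Drop 4: I rot3 at col 4 lands with bottom-row=3; cleared 0 line(s) (total 0); column heights now [5 5 5 3 7 2], max=7
Drop 5: L rot2 at col 1 lands with bottom-row=5; cleared 0 line(s) (total 0); column heights now [5 7 7 7 7 2], max=7

Answer: ......
......
......
......
......
.####.
.#..#.
###.#.
..#.#.
..###.
..#.##
..#..#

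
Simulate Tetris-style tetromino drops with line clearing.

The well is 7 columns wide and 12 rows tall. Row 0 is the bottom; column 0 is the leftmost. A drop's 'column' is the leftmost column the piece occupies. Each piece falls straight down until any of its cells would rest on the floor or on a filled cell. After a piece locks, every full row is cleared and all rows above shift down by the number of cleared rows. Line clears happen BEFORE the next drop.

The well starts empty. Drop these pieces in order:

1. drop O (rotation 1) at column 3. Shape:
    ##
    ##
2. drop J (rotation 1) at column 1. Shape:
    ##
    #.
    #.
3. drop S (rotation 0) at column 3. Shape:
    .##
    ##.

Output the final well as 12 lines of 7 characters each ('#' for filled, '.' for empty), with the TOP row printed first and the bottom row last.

Answer: .......
.......
.......
.......
.......
.......
.......
.......
....##.
.####..
.#.##..
.#.##..

Derivation:
Drop 1: O rot1 at col 3 lands with bottom-row=0; cleared 0 line(s) (total 0); column heights now [0 0 0 2 2 0 0], max=2
Drop 2: J rot1 at col 1 lands with bottom-row=0; cleared 0 line(s) (total 0); column heights now [0 3 3 2 2 0 0], max=3
Drop 3: S rot0 at col 3 lands with bottom-row=2; cleared 0 line(s) (total 0); column heights now [0 3 3 3 4 4 0], max=4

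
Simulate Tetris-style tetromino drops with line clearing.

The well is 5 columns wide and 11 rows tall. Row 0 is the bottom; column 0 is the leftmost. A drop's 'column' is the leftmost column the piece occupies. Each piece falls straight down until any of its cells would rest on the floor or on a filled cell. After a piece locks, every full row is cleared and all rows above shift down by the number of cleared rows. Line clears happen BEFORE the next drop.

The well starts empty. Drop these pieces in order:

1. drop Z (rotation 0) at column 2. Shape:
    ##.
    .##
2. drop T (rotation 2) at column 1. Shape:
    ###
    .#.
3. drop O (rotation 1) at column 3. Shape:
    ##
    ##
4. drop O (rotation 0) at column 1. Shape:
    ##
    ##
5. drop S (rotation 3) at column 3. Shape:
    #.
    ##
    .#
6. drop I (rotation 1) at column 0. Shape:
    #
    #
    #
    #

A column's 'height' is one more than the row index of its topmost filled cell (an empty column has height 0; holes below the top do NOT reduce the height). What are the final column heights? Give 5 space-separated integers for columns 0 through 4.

Drop 1: Z rot0 at col 2 lands with bottom-row=0; cleared 0 line(s) (total 0); column heights now [0 0 2 2 1], max=2
Drop 2: T rot2 at col 1 lands with bottom-row=2; cleared 0 line(s) (total 0); column heights now [0 4 4 4 1], max=4
Drop 3: O rot1 at col 3 lands with bottom-row=4; cleared 0 line(s) (total 0); column heights now [0 4 4 6 6], max=6
Drop 4: O rot0 at col 1 lands with bottom-row=4; cleared 0 line(s) (total 0); column heights now [0 6 6 6 6], max=6
Drop 5: S rot3 at col 3 lands with bottom-row=6; cleared 0 line(s) (total 0); column heights now [0 6 6 9 8], max=9
Drop 6: I rot1 at col 0 lands with bottom-row=0; cleared 0 line(s) (total 0); column heights now [4 6 6 9 8], max=9

Answer: 4 6 6 9 8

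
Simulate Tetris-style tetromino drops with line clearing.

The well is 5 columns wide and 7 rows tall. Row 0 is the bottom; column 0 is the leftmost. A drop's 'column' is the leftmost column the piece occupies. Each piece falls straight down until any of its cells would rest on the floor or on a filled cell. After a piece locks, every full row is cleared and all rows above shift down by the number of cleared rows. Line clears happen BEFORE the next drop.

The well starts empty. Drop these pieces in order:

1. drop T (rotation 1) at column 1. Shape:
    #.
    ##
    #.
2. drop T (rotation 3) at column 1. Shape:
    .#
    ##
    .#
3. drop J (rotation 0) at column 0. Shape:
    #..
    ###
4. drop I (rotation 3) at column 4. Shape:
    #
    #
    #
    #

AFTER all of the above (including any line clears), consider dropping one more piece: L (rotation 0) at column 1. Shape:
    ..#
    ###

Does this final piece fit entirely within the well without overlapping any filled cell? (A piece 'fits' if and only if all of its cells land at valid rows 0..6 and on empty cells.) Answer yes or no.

Answer: no

Derivation:
Drop 1: T rot1 at col 1 lands with bottom-row=0; cleared 0 line(s) (total 0); column heights now [0 3 2 0 0], max=3
Drop 2: T rot3 at col 1 lands with bottom-row=2; cleared 0 line(s) (total 0); column heights now [0 4 5 0 0], max=5
Drop 3: J rot0 at col 0 lands with bottom-row=5; cleared 0 line(s) (total 0); column heights now [7 6 6 0 0], max=7
Drop 4: I rot3 at col 4 lands with bottom-row=0; cleared 0 line(s) (total 0); column heights now [7 6 6 0 4], max=7
Test piece L rot0 at col 1 (width 3): heights before test = [7 6 6 0 4]; fits = False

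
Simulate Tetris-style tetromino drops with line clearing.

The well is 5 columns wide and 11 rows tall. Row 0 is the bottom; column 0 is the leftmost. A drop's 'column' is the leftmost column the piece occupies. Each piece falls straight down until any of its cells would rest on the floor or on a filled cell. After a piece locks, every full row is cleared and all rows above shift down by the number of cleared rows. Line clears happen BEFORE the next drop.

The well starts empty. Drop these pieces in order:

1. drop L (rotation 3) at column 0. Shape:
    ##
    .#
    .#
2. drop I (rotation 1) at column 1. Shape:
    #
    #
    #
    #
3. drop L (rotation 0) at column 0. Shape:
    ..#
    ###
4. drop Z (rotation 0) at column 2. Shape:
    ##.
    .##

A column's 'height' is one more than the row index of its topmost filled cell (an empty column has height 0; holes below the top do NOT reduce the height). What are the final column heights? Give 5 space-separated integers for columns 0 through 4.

Drop 1: L rot3 at col 0 lands with bottom-row=0; cleared 0 line(s) (total 0); column heights now [3 3 0 0 0], max=3
Drop 2: I rot1 at col 1 lands with bottom-row=3; cleared 0 line(s) (total 0); column heights now [3 7 0 0 0], max=7
Drop 3: L rot0 at col 0 lands with bottom-row=7; cleared 0 line(s) (total 0); column heights now [8 8 9 0 0], max=9
Drop 4: Z rot0 at col 2 lands with bottom-row=8; cleared 0 line(s) (total 0); column heights now [8 8 10 10 9], max=10

Answer: 8 8 10 10 9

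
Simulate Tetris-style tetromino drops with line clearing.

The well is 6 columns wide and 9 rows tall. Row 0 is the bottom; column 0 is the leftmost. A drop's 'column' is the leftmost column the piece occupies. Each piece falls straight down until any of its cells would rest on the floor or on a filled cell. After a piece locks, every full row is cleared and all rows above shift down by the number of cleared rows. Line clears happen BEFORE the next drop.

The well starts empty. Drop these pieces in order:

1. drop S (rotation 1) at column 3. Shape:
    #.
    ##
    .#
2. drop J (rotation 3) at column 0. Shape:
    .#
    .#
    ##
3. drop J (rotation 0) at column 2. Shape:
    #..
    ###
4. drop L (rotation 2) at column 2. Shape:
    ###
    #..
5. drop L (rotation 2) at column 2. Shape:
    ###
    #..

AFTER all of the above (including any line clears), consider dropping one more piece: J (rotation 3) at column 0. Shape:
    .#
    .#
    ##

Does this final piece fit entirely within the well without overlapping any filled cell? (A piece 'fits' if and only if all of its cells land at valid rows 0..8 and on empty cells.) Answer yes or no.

Drop 1: S rot1 at col 3 lands with bottom-row=0; cleared 0 line(s) (total 0); column heights now [0 0 0 3 2 0], max=3
Drop 2: J rot3 at col 0 lands with bottom-row=0; cleared 0 line(s) (total 0); column heights now [1 3 0 3 2 0], max=3
Drop 3: J rot0 at col 2 lands with bottom-row=3; cleared 0 line(s) (total 0); column heights now [1 3 5 4 4 0], max=5
Drop 4: L rot2 at col 2 lands with bottom-row=5; cleared 0 line(s) (total 0); column heights now [1 3 7 7 7 0], max=7
Drop 5: L rot2 at col 2 lands with bottom-row=7; cleared 0 line(s) (total 0); column heights now [1 3 9 9 9 0], max=9
Test piece J rot3 at col 0 (width 2): heights before test = [1 3 9 9 9 0]; fits = True

Answer: yes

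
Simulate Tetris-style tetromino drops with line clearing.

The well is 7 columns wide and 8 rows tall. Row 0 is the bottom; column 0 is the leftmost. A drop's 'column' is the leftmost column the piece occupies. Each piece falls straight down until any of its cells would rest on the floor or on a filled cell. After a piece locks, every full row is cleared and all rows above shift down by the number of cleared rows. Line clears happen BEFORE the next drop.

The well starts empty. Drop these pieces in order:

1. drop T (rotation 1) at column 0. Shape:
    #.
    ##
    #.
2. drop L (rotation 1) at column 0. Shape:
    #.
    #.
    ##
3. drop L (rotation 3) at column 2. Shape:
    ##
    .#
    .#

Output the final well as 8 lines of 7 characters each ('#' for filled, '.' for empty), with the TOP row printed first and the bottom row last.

Answer: .......
.......
#......
#......
##.....
#.##...
##.#...
#..#...

Derivation:
Drop 1: T rot1 at col 0 lands with bottom-row=0; cleared 0 line(s) (total 0); column heights now [3 2 0 0 0 0 0], max=3
Drop 2: L rot1 at col 0 lands with bottom-row=3; cleared 0 line(s) (total 0); column heights now [6 4 0 0 0 0 0], max=6
Drop 3: L rot3 at col 2 lands with bottom-row=0; cleared 0 line(s) (total 0); column heights now [6 4 3 3 0 0 0], max=6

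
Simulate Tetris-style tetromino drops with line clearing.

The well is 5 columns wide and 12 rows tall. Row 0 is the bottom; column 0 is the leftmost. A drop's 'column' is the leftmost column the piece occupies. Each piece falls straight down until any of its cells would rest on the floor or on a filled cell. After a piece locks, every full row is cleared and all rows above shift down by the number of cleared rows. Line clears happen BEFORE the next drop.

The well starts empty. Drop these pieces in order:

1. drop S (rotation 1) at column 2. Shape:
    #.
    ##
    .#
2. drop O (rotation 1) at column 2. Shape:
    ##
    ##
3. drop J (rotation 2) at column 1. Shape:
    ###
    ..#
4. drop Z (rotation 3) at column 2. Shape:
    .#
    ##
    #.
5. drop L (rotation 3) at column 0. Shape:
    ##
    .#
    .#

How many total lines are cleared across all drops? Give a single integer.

Drop 1: S rot1 at col 2 lands with bottom-row=0; cleared 0 line(s) (total 0); column heights now [0 0 3 2 0], max=3
Drop 2: O rot1 at col 2 lands with bottom-row=3; cleared 0 line(s) (total 0); column heights now [0 0 5 5 0], max=5
Drop 3: J rot2 at col 1 lands with bottom-row=5; cleared 0 line(s) (total 0); column heights now [0 7 7 7 0], max=7
Drop 4: Z rot3 at col 2 lands with bottom-row=7; cleared 0 line(s) (total 0); column heights now [0 7 9 10 0], max=10
Drop 5: L rot3 at col 0 lands with bottom-row=7; cleared 0 line(s) (total 0); column heights now [10 10 9 10 0], max=10

Answer: 0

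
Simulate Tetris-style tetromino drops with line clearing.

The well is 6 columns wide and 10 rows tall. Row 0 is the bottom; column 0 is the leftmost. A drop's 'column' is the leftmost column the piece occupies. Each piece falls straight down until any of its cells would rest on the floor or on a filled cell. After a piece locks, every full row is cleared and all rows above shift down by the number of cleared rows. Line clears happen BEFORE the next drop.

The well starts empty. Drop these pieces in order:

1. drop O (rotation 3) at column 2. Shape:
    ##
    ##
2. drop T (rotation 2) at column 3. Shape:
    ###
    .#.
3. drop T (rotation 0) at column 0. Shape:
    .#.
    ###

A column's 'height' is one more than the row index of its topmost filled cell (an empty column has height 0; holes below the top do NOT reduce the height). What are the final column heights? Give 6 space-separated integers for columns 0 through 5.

Drop 1: O rot3 at col 2 lands with bottom-row=0; cleared 0 line(s) (total 0); column heights now [0 0 2 2 0 0], max=2
Drop 2: T rot2 at col 3 lands with bottom-row=1; cleared 0 line(s) (total 0); column heights now [0 0 2 3 3 3], max=3
Drop 3: T rot0 at col 0 lands with bottom-row=2; cleared 1 line(s) (total 1); column heights now [0 3 2 2 2 0], max=3

Answer: 0 3 2 2 2 0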